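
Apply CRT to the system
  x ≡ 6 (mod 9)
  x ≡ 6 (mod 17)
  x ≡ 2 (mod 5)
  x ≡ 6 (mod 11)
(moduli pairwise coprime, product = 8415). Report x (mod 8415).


Product of moduli M = 9 · 17 · 5 · 11 = 8415.
Merge one congruence at a time:
  Start: x ≡ 6 (mod 9).
  Combine with x ≡ 6 (mod 17); new modulus lcm = 153.
    Write x = 6 + 9·t and substitute into x ≡ 6 (mod 17): 9·t ≡ 6 − 6 = 0 (mod 17).
    The inverse of 9 mod 17 is 2 (since 9·2 = 18 = 1·17 + 1), so t ≡ 2·0 = 0 ≡ 0 (mod 17).
    Then x = 6 + 9·0 = 6, valid modulo lcm(9, 17) = 153: x ≡ 6 (mod 153).
  Combine with x ≡ 2 (mod 5); new modulus lcm = 765.
    Write x = 6 + 153·t and substitute into x ≡ 2 (mod 5): 153·t ≡ 2 − 6 = -4 (mod 5).
    Reduce coefficients mod 5: 3·t ≡ 1 (mod 5).
    The inverse of 3 mod 5 is 2 (since 3·2 = 6 = 1·5 + 1), so t ≡ 2·1 = 2 ≡ 2 (mod 5).
    Then x = 6 + 153·2 = 312, valid modulo lcm(153, 5) = 765: x ≡ 312 (mod 765).
  Combine with x ≡ 6 (mod 11); new modulus lcm = 8415.
    Write x = 312 + 765·t and substitute into x ≡ 6 (mod 11): 765·t ≡ 6 − 312 = -306 (mod 11).
    Reduce coefficients mod 11: 6·t ≡ 2 (mod 11).
    The inverse of 6 mod 11 is 2 (since 6·2 = 12 = 1·11 + 1), so t ≡ 2·2 = 4 ≡ 4 (mod 11).
    Then x = 312 + 765·4 = 3372, valid modulo lcm(765, 11) = 8415: x ≡ 3372 (mod 8415).
Verify against each original: 3372 mod 9 = 6, 3372 mod 17 = 6, 3372 mod 5 = 2, 3372 mod 11 = 6.

x ≡ 3372 (mod 8415).


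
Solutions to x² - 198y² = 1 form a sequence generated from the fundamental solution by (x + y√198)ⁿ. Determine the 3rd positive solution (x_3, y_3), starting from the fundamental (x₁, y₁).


Step 1: Find the fundamental solution (x₁, y₁) of x² - 198y² = 1.
  Expand √198 as a continued fraction. a₀ = ⌊√198⌋ = 14; iterate m_{k+1} = d_k·a_k − m_k, d_{k+1} = (198 − m_{k+1}²)/d_k, a_{k+1} = ⌊(a₀ + m_{k+1})/d_{k+1}⌋ (starting m₀ = 0, d₀ = 1), with convergents p_k = a_k·p_{k-1} + p_{k-2}, q_k = a_k·q_{k-1} + q_{k-2} (p₋₁ = 1, q₋₁ = 0):
  k = 0: a₀ = 14; p₀/q₀ = 14/1; p₀² − 198·q₀² = 196 − 198 = -2.
  k = 1: m = 14, d = 2, a = ⌊(14 + 14)/2⌋ = 14; p/q = (14·14 + 1)/(14·1 + 0) = 197/14; p² − 198·q² = 38809 − 38808 = 1.
  The first convergent with p² − 198·q² = 1 gives the fundamental solution (x₁, y₁) = (197, 14).
Step 2: Apply the recurrence (x_{n+1}, y_{n+1}) = (x₁x_n + 198y₁y_n, x₁y_n + y₁x_n) repeatedly.
  From (x_1, y_1) = (197, 14): x_2 = 197·197 + 198·14·14 = 77617; y_2 = 197·14 + 14·197 = 5516.
  From (x_2, y_2) = (77617, 5516): x_3 = 197·77617 + 198·14·5516 = 30580901; y_3 = 197·5516 + 14·77617 = 2173290.
Step 3: Verify x_3² - 198·y_3² = 935191505971801 - 935191505971800 = 1 (should be 1). ✓

(x_1, y_1) = (197, 14); (x_3, y_3) = (30580901, 2173290).


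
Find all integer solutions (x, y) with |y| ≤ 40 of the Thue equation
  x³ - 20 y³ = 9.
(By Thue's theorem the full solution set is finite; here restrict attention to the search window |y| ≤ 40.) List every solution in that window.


The equation is x³ - 20y³ = 9. For fixed y, x³ = 20·y³ + 9, so a solution requires the RHS to be a perfect cube.
Strategy: iterate y from -40 to 40, compute RHS = 20·y³ + 9, and check whether it is a (positive or negative) perfect cube.
Check small values of y:
  y = 0: RHS = 9 is not a perfect cube.
  y = 1: RHS = 29 is not a perfect cube.
  y = -1: RHS = -11 is not a perfect cube.
  y = 2: RHS = 169 is not a perfect cube.
  y = -2: RHS = -151 is not a perfect cube.
  y = 3: RHS = 549 is not a perfect cube.
  y = -3: RHS = -531 is not a perfect cube.
Continuing the search up to |y| = 40 finds no solutions either.
No (x, y) in the scanned range satisfies the equation.

No integer solutions with |y| ≤ 40.


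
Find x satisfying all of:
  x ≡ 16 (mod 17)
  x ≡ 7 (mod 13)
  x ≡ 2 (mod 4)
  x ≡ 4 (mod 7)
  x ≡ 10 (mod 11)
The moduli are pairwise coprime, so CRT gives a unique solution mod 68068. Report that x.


Product of moduli M = 17 · 13 · 4 · 7 · 11 = 68068.
Merge one congruence at a time:
  Start: x ≡ 16 (mod 17).
  Combine with x ≡ 7 (mod 13); new modulus lcm = 221.
    Write x = 16 + 17·t and substitute into x ≡ 7 (mod 13): 17·t ≡ 7 − 16 = -9 (mod 13).
    Reduce coefficients mod 13: 4·t ≡ 4 (mod 13).
    The inverse of 4 mod 13 is 10 (since 4·10 = 40 = 3·13 + 1), so t ≡ 10·4 = 40 ≡ 1 (mod 13).
    Then x = 16 + 17·1 = 33, valid modulo lcm(17, 13) = 221: x ≡ 33 (mod 221).
  Combine with x ≡ 2 (mod 4); new modulus lcm = 884.
    Write x = 33 + 221·t and substitute into x ≡ 2 (mod 4): 221·t ≡ 2 − 33 = -31 (mod 4).
    Reduce coefficients mod 4: 1·t ≡ 1 (mod 4).
    So t ≡ 1 (mod 4).
    Then x = 33 + 221·1 = 254, valid modulo lcm(221, 4) = 884: x ≡ 254 (mod 884).
  Combine with x ≡ 4 (mod 7); new modulus lcm = 6188.
    Write x = 254 + 884·t and substitute into x ≡ 4 (mod 7): 884·t ≡ 4 − 254 = -250 (mod 7).
    Reduce coefficients mod 7: 2·t ≡ 2 (mod 7).
    The inverse of 2 mod 7 is 4 (since 2·4 = 8 = 1·7 + 1), so t ≡ 4·2 = 8 ≡ 1 (mod 7).
    Then x = 254 + 884·1 = 1138, valid modulo lcm(884, 7) = 6188: x ≡ 1138 (mod 6188).
  Combine with x ≡ 10 (mod 11); new modulus lcm = 68068.
    Write x = 1138 + 6188·t and substitute into x ≡ 10 (mod 11): 6188·t ≡ 10 − 1138 = -1128 (mod 11).
    Reduce coefficients mod 11: 6·t ≡ 5 (mod 11).
    The inverse of 6 mod 11 is 2 (since 6·2 = 12 = 1·11 + 1), so t ≡ 2·5 = 10 ≡ 10 (mod 11).
    Then x = 1138 + 6188·10 = 63018, valid modulo lcm(6188, 11) = 68068: x ≡ 63018 (mod 68068).
Verify against each original: 63018 mod 17 = 16, 63018 mod 13 = 7, 63018 mod 4 = 2, 63018 mod 7 = 4, 63018 mod 11 = 10.

x ≡ 63018 (mod 68068).


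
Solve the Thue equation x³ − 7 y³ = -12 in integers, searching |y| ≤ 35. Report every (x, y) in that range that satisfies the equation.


The equation is x³ - 7y³ = -12. For fixed y, x³ = 7·y³ − 12, so a solution requires the RHS to be a perfect cube.
Strategy: iterate y from -35 to 35, compute RHS = 7·y³ − 12, and check whether it is a (positive or negative) perfect cube.
Check small values of y:
  y = 0: RHS = -12 is not a perfect cube.
  y = 1: RHS = -5 is not a perfect cube.
  y = -1: RHS = -19 is not a perfect cube.
  y = 2: RHS = 44 is not a perfect cube.
  y = -2: RHS = -68 is not a perfect cube.
  y = 3: RHS = 177 is not a perfect cube.
  y = -3: RHS = -201 is not a perfect cube.
Continuing the search up to |y| = 35 finds no solutions either.
No (x, y) in the scanned range satisfies the equation.

No integer solutions with |y| ≤ 35.


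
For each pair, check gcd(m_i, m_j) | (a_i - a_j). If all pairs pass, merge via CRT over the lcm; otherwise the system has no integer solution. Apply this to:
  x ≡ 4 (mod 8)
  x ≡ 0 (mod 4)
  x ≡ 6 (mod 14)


Moduli 8, 4, 14 are not pairwise coprime, so CRT works modulo lcm(m_i) when all pairwise compatibility conditions hold.
Pairwise compatibility: gcd(m_i, m_j) must divide a_i - a_j for every pair.
Merge one congruence at a time:
  Start: x ≡ 4 (mod 8).
  Combine with x ≡ 0 (mod 4): gcd(8, 4) = 4; 0 - 4 = -4, which IS divisible by 4, so compatible.
    Write x = 4 + 8·t and substitute into x ≡ 0 (mod 4): 8·t ≡ 0 − 4 = -4 (mod 4).
    Divide the congruence (and modulus) by g = 4: 2·t ≡ -1 (mod 1).
    Modulo 1 every t works; take t = 0.
    Then x = 4 + 8·0 = 4, valid modulo lcm(8, 4) = 8: x ≡ 4 (mod 8).
  Combine with x ≡ 6 (mod 14): gcd(8, 14) = 2; 6 - 4 = 2, which IS divisible by 2, so compatible.
    Write x = 4 + 8·t and substitute into x ≡ 6 (mod 14): 8·t ≡ 6 − 4 = 2 (mod 14).
    Divide the congruence (and modulus) by g = 2: 4·t ≡ 1 (mod 7).
    The inverse of 4 mod 7 is 2 (since 4·2 = 8 = 1·7 + 1), so t ≡ 2·1 = 2 ≡ 2 (mod 7).
    Then x = 4 + 8·2 = 20, valid modulo lcm(8, 14) = 56: x ≡ 20 (mod 56).
Verify: 20 mod 8 = 4, 20 mod 4 = 0, 20 mod 14 = 6.

x ≡ 20 (mod 56).


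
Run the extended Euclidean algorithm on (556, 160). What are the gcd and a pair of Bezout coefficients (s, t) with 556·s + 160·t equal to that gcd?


Euclidean algorithm on (556, 160) — divide until remainder is 0:
  556 = 3 · 160 + 76
  160 = 2 · 76 + 8
  76 = 9 · 8 + 4
  8 = 2 · 4 + 0
gcd(556, 160) = 4.
Track Bezout coefficients alongside the remainders: start with r₀ = 556 = a·1 + b·0 (s = 1, t = 0) and r₁ = 160 = a·0 + b·1 (s = 0, t = 1); each new remainder r_{k+1} = r_{k-1} − q_k·r_k inherits s_{k+1} = s_{k-1} − q_k·s_k, t_{k+1} = t_{k-1} − q_k·t_k, so r_k = a·s_k + b·t_k at every step:
  q = 3: r = 76, s = 1 − 3·0 = 1, t = 0 − 3·1 = -3  (check: 556·1 + 160·(-3) = 76)
  q = 2: r = 8, s = 0 − 2·1 = -2, t = 1 − 2·(-3) = 7  (check: 556·(-2) + 160·7 = 8)
  q = 9: r = 4, s = 1 − 9·(-2) = 19, t = -3 − 9·7 = -66  (check: 556·19 + 160·(-66) = 4)
The row with r = 4 (the gcd) gives the Bezout coefficients s = 19, t = -66.
Result: 556 · (19) + 160 · (-66) = 4.

gcd(556, 160) = 4; s = 19, t = -66 (check: 556·19 + 160·(-66) = 4).


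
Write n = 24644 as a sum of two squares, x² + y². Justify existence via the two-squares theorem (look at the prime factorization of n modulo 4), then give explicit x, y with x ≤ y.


Step 1: Factor n = 24644 = 2^2 · 61 · 101.
Step 2: Check the mod-4 condition on each prime factor: 2 = 2 (special); 61 ≡ 1 (mod 4), exponent 1; 101 ≡ 1 (mod 4), exponent 1.
All primes ≡ 3 (mod 4) appear to even exponent (or don't appear), so by the two-squares theorem n IS expressible as a sum of two squares.
Step 3: Build a representation. Group n = k² · m with k = 2 and m = 61 · 101 = 6161 (a product of primes ≡ 1 (mod 4)); a representation of m scales to one of n via (k·x)² + (k·y)² = k²(x² + y²). Each prime p ≡ 1 (mod 4) is itself a sum of two squares; find a² by testing p − a² for a perfect square:
  61: 61 − 1² = 60, 61 − 2² = 57, 61 − 3² = 52, 61 − 4² = 45, 61 − 5² = 36 = 6² ⇒ 61 = 5² + 6².
  101: 101 − 1² = 100 = 10² ⇒ 101 = 1² + 10².
  Combine using the Brahmagupta–Fibonacci identity (a² + b²)(c² + d²) = (ac − bd)² + (ad + bc)² = (ac + bd)² + (ad − bc)²:
  61 · 101 = 6161: from (5² + 6²)(1² + 10²), take (5·1 − 6·10, 5·10 + 6·1) = (5 − 60, 50 + 6) = (-55, 56); dropping signs (only squares matter) gives (55, 56); check 55² + 56² = 3025 + 3136 = 6161 ✓.
  Scale by k = 2: (2·55, 2·56) = (110, 112).
Step 4: Order so x ≤ y and verify: 110² + 112² = 12100 + 12544 = 24644 = n. ✓

n = 24644 = 110² + 112² (one valid representation with x ≤ y).


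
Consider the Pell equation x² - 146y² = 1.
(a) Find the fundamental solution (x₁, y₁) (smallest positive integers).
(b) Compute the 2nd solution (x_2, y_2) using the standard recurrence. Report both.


Step 1: Find the fundamental solution (x₁, y₁) of x² - 146y² = 1.
  Expand √146 as a continued fraction. a₀ = ⌊√146⌋ = 12; iterate m_{k+1} = d_k·a_k − m_k, d_{k+1} = (146 − m_{k+1}²)/d_k, a_{k+1} = ⌊(a₀ + m_{k+1})/d_{k+1}⌋ (starting m₀ = 0, d₀ = 1), with convergents p_k = a_k·p_{k-1} + p_{k-2}, q_k = a_k·q_{k-1} + q_{k-2} (p₋₁ = 1, q₋₁ = 0):
  k = 0: a₀ = 12; p₀/q₀ = 12/1; p₀² − 146·q₀² = 144 − 146 = -2.
  k = 1: m = 12, d = 2, a = ⌊(12 + 12)/2⌋ = 12; p/q = (12·12 + 1)/(12·1 + 0) = 145/12; p² − 146·q² = 21025 − 21024 = 1.
  The first convergent with p² − 146·q² = 1 gives the fundamental solution (x₁, y₁) = (145, 12).
Step 2: Apply the recurrence (x_{n+1}, y_{n+1}) = (x₁x_n + 146y₁y_n, x₁y_n + y₁x_n) repeatedly.
  From (x_1, y_1) = (145, 12): x_2 = 145·145 + 146·12·12 = 42049; y_2 = 145·12 + 12·145 = 3480.
Step 3: Verify x_2² - 146·y_2² = 1768118401 - 1768118400 = 1 (should be 1). ✓

(x_1, y_1) = (145, 12); (x_2, y_2) = (42049, 3480).


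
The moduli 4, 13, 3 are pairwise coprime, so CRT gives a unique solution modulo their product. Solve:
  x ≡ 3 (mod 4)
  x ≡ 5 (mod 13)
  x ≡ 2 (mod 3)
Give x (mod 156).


Moduli 4, 13, 3 are pairwise coprime; by CRT there is a unique solution modulo M = 4 · 13 · 3 = 156.
Solve pairwise, accumulating the modulus:
  Start with x ≡ 3 (mod 4).
  Combine with x ≡ 5 (mod 13): since gcd(4, 13) = 1, we get a unique residue mod 52.
    Write x = 3 + 4·t and substitute into x ≡ 5 (mod 13): 4·t ≡ 5 − 3 = 2 (mod 13).
    The inverse of 4 mod 13 is 10 (since 4·10 = 40 = 3·13 + 1), so t ≡ 10·2 = 20 ≡ 7 (mod 13).
    Then x = 3 + 4·7 = 31, valid modulo lcm(4, 13) = 52: x ≡ 31 (mod 52).
  Combine with x ≡ 2 (mod 3): since gcd(52, 3) = 1, we get a unique residue mod 156.
    Write x = 31 + 52·t and substitute into x ≡ 2 (mod 3): 52·t ≡ 2 − 31 = -29 (mod 3).
    Reduce coefficients mod 3: 1·t ≡ 1 (mod 3).
    So t ≡ 1 (mod 3).
    Then x = 31 + 52·1 = 83, valid modulo lcm(52, 3) = 156: x ≡ 83 (mod 156).
Verify: 83 mod 4 = 3 ✓, 83 mod 13 = 5 ✓, 83 mod 3 = 2 ✓.

x ≡ 83 (mod 156).


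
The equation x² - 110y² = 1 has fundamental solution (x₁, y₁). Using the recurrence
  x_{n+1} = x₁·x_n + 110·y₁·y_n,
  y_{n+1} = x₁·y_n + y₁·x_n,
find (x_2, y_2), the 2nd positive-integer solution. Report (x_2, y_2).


Step 1: Find the fundamental solution (x₁, y₁) of x² - 110y² = 1.
  Expand √110 as a continued fraction. a₀ = ⌊√110⌋ = 10; iterate m_{k+1} = d_k·a_k − m_k, d_{k+1} = (110 − m_{k+1}²)/d_k, a_{k+1} = ⌊(a₀ + m_{k+1})/d_{k+1}⌋ (starting m₀ = 0, d₀ = 1), with convergents p_k = a_k·p_{k-1} + p_{k-2}, q_k = a_k·q_{k-1} + q_{k-2} (p₋₁ = 1, q₋₁ = 0):
  k = 0: a₀ = 10; p₀/q₀ = 10/1; p₀² − 110·q₀² = 100 − 110 = -10.
  k = 1: m = 10, d = 10, a = ⌊(10 + 10)/10⌋ = 2; p/q = (2·10 + 1)/(2·1 + 0) = 21/2; p² − 110·q² = 441 − 440 = 1.
  The first convergent with p² − 110·q² = 1 gives the fundamental solution (x₁, y₁) = (21, 2).
Step 2: Apply the recurrence (x_{n+1}, y_{n+1}) = (x₁x_n + 110y₁y_n, x₁y_n + y₁x_n) repeatedly.
  From (x_1, y_1) = (21, 2): x_2 = 21·21 + 110·2·2 = 881; y_2 = 21·2 + 2·21 = 84.
Step 3: Verify x_2² - 110·y_2² = 776161 - 776160 = 1 (should be 1). ✓

(x_1, y_1) = (21, 2); (x_2, y_2) = (881, 84).


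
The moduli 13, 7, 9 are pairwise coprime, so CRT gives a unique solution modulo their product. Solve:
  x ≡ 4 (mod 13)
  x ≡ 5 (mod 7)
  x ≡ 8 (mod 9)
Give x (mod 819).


Moduli 13, 7, 9 are pairwise coprime; by CRT there is a unique solution modulo M = 13 · 7 · 9 = 819.
Solve pairwise, accumulating the modulus:
  Start with x ≡ 4 (mod 13).
  Combine with x ≡ 5 (mod 7): since gcd(13, 7) = 1, we get a unique residue mod 91.
    Write x = 4 + 13·t and substitute into x ≡ 5 (mod 7): 13·t ≡ 5 − 4 = 1 (mod 7).
    Reduce coefficients mod 7: 6·t ≡ 1 (mod 7).
    The inverse of 6 mod 7 is 6 (since 6·6 = 36 = 5·7 + 1), so t ≡ 6·1 = 6 ≡ 6 (mod 7).
    Then x = 4 + 13·6 = 82, valid modulo lcm(13, 7) = 91: x ≡ 82 (mod 91).
  Combine with x ≡ 8 (mod 9): since gcd(91, 9) = 1, we get a unique residue mod 819.
    Write x = 82 + 91·t and substitute into x ≡ 8 (mod 9): 91·t ≡ 8 − 82 = -74 (mod 9).
    Reduce coefficients mod 9: 1·t ≡ 7 (mod 9).
    So t ≡ 7 (mod 9).
    Then x = 82 + 91·7 = 719, valid modulo lcm(91, 9) = 819: x ≡ 719 (mod 819).
Verify: 719 mod 13 = 4 ✓, 719 mod 7 = 5 ✓, 719 mod 9 = 8 ✓.

x ≡ 719 (mod 819).


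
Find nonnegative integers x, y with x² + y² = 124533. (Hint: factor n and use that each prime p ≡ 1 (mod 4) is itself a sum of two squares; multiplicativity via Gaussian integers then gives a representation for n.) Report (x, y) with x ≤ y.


Step 1: Factor n = 124533 = 3^2 · 101 · 137.
Step 2: Check the mod-4 condition on each prime factor: 3 ≡ 3 (mod 4), exponent 2 (must be even); 101 ≡ 1 (mod 4), exponent 1; 137 ≡ 1 (mod 4), exponent 1.
All primes ≡ 3 (mod 4) appear to even exponent (or don't appear), so by the two-squares theorem n IS expressible as a sum of two squares.
Step 3: Build a representation. Group n = k² · m with k = 3 and m = 101 · 137 = 13837 (a product of primes ≡ 1 (mod 4)); a representation of m scales to one of n via (k·x)² + (k·y)² = k²(x² + y²). Each prime p ≡ 1 (mod 4) is itself a sum of two squares; find a² by testing p − a² for a perfect square:
  101: 101 − 1² = 100 = 10² ⇒ 101 = 1² + 10².
  137: 137 − 1² = 136, 137 − 2² = 133, 137 − 3² = 128, 137 − 4² = 121 = 11² ⇒ 137 = 4² + 11².
  Combine using the Brahmagupta–Fibonacci identity (a² + b²)(c² + d²) = (ac − bd)² + (ad + bc)² = (ac + bd)² + (ad − bc)²:
  101 · 137 = 13837: from (1² + 10²)(4² + 11²), take (1·4 − 10·11, 1·11 + 10·4) = (4 − 110, 11 + 40) = (-106, 51); dropping signs (only squares matter) gives (106, 51); check 106² + 51² = 11236 + 2601 = 13837 ✓.
  Scale by k = 3: (3·106, 3·51) = (318, 153).
Step 4: Order so x ≤ y and verify: 153² + 318² = 23409 + 101124 = 124533 = n. ✓

n = 124533 = 153² + 318² (one valid representation with x ≤ y).


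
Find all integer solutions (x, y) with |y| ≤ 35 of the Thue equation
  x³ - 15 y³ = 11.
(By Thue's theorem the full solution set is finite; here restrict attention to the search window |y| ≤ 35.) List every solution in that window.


The equation is x³ - 15y³ = 11. For fixed y, x³ = 15·y³ + 11, so a solution requires the RHS to be a perfect cube.
Strategy: iterate y from -35 to 35, compute RHS = 15·y³ + 11, and check whether it is a (positive or negative) perfect cube.
Check small values of y:
  y = 0: RHS = 11 is not a perfect cube.
  y = 1: RHS = 26 is not a perfect cube.
  y = -1: RHS = -4 is not a perfect cube.
  y = 2: RHS = 131 is not a perfect cube.
  y = -2: RHS = -109 is not a perfect cube.
  y = 3: RHS = 416 is not a perfect cube.
  y = -3: RHS = -394 is not a perfect cube.
Continuing the search up to |y| = 35 finds no solutions either.
No (x, y) in the scanned range satisfies the equation.

No integer solutions with |y| ≤ 35.


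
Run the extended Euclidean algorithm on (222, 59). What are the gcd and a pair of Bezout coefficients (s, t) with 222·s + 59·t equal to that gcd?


Euclidean algorithm on (222, 59) — divide until remainder is 0:
  222 = 3 · 59 + 45
  59 = 1 · 45 + 14
  45 = 3 · 14 + 3
  14 = 4 · 3 + 2
  3 = 1 · 2 + 1
  2 = 2 · 1 + 0
gcd(222, 59) = 1.
Track Bezout coefficients alongside the remainders: start with r₀ = 222 = a·1 + b·0 (s = 1, t = 0) and r₁ = 59 = a·0 + b·1 (s = 0, t = 1); each new remainder r_{k+1} = r_{k-1} − q_k·r_k inherits s_{k+1} = s_{k-1} − q_k·s_k, t_{k+1} = t_{k-1} − q_k·t_k, so r_k = a·s_k + b·t_k at every step:
  q = 3: r = 45, s = 1 − 3·0 = 1, t = 0 − 3·1 = -3  (check: 222·1 + 59·(-3) = 45)
  q = 1: r = 14, s = 0 − 1·1 = -1, t = 1 − 1·(-3) = 4  (check: 222·(-1) + 59·4 = 14)
  q = 3: r = 3, s = 1 − 3·(-1) = 4, t = -3 − 3·4 = -15  (check: 222·4 + 59·(-15) = 3)
  q = 4: r = 2, s = -1 − 4·4 = -17, t = 4 − 4·(-15) = 64  (check: 222·(-17) + 59·64 = 2)
  q = 1: r = 1, s = 4 − 1·(-17) = 21, t = -15 − 1·64 = -79  (check: 222·21 + 59·(-79) = 1)
The row with r = 1 (the gcd) gives the Bezout coefficients s = 21, t = -79.
Result: 222 · (21) + 59 · (-79) = 1.

gcd(222, 59) = 1; s = 21, t = -79 (check: 222·21 + 59·(-79) = 1).


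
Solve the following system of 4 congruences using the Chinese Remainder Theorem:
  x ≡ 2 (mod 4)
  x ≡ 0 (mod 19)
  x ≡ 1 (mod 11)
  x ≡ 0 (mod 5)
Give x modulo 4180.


Product of moduli M = 4 · 19 · 11 · 5 = 4180.
Merge one congruence at a time:
  Start: x ≡ 2 (mod 4).
  Combine with x ≡ 0 (mod 19); new modulus lcm = 76.
    Write x = 2 + 4·t and substitute into x ≡ 0 (mod 19): 4·t ≡ 0 − 2 = -2 (mod 19).
    Reduce coefficients mod 19: 4·t ≡ 17 (mod 19).
    The inverse of 4 mod 19 is 5 (since 4·5 = 20 = 1·19 + 1), so t ≡ 5·17 = 85 ≡ 9 (mod 19).
    Then x = 2 + 4·9 = 38, valid modulo lcm(4, 19) = 76: x ≡ 38 (mod 76).
  Combine with x ≡ 1 (mod 11); new modulus lcm = 836.
    Write x = 38 + 76·t and substitute into x ≡ 1 (mod 11): 76·t ≡ 1 − 38 = -37 (mod 11).
    Reduce coefficients mod 11: 10·t ≡ 7 (mod 11).
    The inverse of 10 mod 11 is 10 (since 10·10 = 100 = 9·11 + 1), so t ≡ 10·7 = 70 ≡ 4 (mod 11).
    Then x = 38 + 76·4 = 342, valid modulo lcm(76, 11) = 836: x ≡ 342 (mod 836).
  Combine with x ≡ 0 (mod 5); new modulus lcm = 4180.
    Write x = 342 + 836·t and substitute into x ≡ 0 (mod 5): 836·t ≡ 0 − 342 = -342 (mod 5).
    Reduce coefficients mod 5: 1·t ≡ 3 (mod 5).
    So t ≡ 3 (mod 5).
    Then x = 342 + 836·3 = 2850, valid modulo lcm(836, 5) = 4180: x ≡ 2850 (mod 4180).
Verify against each original: 2850 mod 4 = 2, 2850 mod 19 = 0, 2850 mod 11 = 1, 2850 mod 5 = 0.

x ≡ 2850 (mod 4180).


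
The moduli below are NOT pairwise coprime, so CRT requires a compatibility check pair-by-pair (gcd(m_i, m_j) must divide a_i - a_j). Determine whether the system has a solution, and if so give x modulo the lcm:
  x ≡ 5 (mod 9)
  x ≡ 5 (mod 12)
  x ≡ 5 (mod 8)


Moduli 9, 12, 8 are not pairwise coprime, so CRT works modulo lcm(m_i) when all pairwise compatibility conditions hold.
Pairwise compatibility: gcd(m_i, m_j) must divide a_i - a_j for every pair.
Merge one congruence at a time:
  Start: x ≡ 5 (mod 9).
  Combine with x ≡ 5 (mod 12): gcd(9, 12) = 3; 5 - 5 = 0, which IS divisible by 3, so compatible.
    Write x = 5 + 9·t and substitute into x ≡ 5 (mod 12): 9·t ≡ 5 − 5 = 0 (mod 12).
    Divide the congruence (and modulus) by g = 3: 3·t ≡ 0 (mod 4).
    The inverse of 3 mod 4 is 3 (since 3·3 = 9 = 2·4 + 1), so t ≡ 3·0 = 0 ≡ 0 (mod 4).
    Then x = 5 + 9·0 = 5, valid modulo lcm(9, 12) = 36: x ≡ 5 (mod 36).
  Combine with x ≡ 5 (mod 8): gcd(36, 8) = 4; 5 - 5 = 0, which IS divisible by 4, so compatible.
    Write x = 5 + 36·t and substitute into x ≡ 5 (mod 8): 36·t ≡ 5 − 5 = 0 (mod 8).
    Divide the congruence (and modulus) by g = 4: 9·t ≡ 0 (mod 2).
    Reduce coefficients mod 2: 1·t ≡ 0 (mod 2).
    So t ≡ 0 (mod 2).
    Then x = 5 + 36·0 = 5, valid modulo lcm(36, 8) = 72: x ≡ 5 (mod 72).
Verify: 5 mod 9 = 5, 5 mod 12 = 5, 5 mod 8 = 5.

x ≡ 5 (mod 72).


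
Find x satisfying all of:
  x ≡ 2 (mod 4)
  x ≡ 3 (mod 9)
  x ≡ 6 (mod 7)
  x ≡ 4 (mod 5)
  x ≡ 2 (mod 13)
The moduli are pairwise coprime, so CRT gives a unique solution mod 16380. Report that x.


Product of moduli M = 4 · 9 · 7 · 5 · 13 = 16380.
Merge one congruence at a time:
  Start: x ≡ 2 (mod 4).
  Combine with x ≡ 3 (mod 9); new modulus lcm = 36.
    Write x = 2 + 4·t and substitute into x ≡ 3 (mod 9): 4·t ≡ 3 − 2 = 1 (mod 9).
    The inverse of 4 mod 9 is 7 (since 4·7 = 28 = 3·9 + 1), so t ≡ 7·1 = 7 ≡ 7 (mod 9).
    Then x = 2 + 4·7 = 30, valid modulo lcm(4, 9) = 36: x ≡ 30 (mod 36).
  Combine with x ≡ 6 (mod 7); new modulus lcm = 252.
    Write x = 30 + 36·t and substitute into x ≡ 6 (mod 7): 36·t ≡ 6 − 30 = -24 (mod 7).
    Reduce coefficients mod 7: 1·t ≡ 4 (mod 7).
    So t ≡ 4 (mod 7).
    Then x = 30 + 36·4 = 174, valid modulo lcm(36, 7) = 252: x ≡ 174 (mod 252).
  Combine with x ≡ 4 (mod 5); new modulus lcm = 1260.
    Write x = 174 + 252·t and substitute into x ≡ 4 (mod 5): 252·t ≡ 4 − 174 = -170 (mod 5).
    Reduce coefficients mod 5: 2·t ≡ 0 (mod 5).
    The inverse of 2 mod 5 is 3 (since 2·3 = 6 = 1·5 + 1), so t ≡ 3·0 = 0 ≡ 0 (mod 5).
    Then x = 174 + 252·0 = 174, valid modulo lcm(252, 5) = 1260: x ≡ 174 (mod 1260).
  Combine with x ≡ 2 (mod 13); new modulus lcm = 16380.
    Write x = 174 + 1260·t and substitute into x ≡ 2 (mod 13): 1260·t ≡ 2 − 174 = -172 (mod 13).
    Reduce coefficients mod 13: 12·t ≡ 10 (mod 13).
    The inverse of 12 mod 13 is 12 (since 12·12 = 144 = 11·13 + 1), so t ≡ 12·10 = 120 ≡ 3 (mod 13).
    Then x = 174 + 1260·3 = 3954, valid modulo lcm(1260, 13) = 16380: x ≡ 3954 (mod 16380).
Verify against each original: 3954 mod 4 = 2, 3954 mod 9 = 3, 3954 mod 7 = 6, 3954 mod 5 = 4, 3954 mod 13 = 2.

x ≡ 3954 (mod 16380).


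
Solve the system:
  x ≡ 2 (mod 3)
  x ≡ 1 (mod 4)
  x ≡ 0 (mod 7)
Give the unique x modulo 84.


Moduli 3, 4, 7 are pairwise coprime; by CRT there is a unique solution modulo M = 3 · 4 · 7 = 84.
Solve pairwise, accumulating the modulus:
  Start with x ≡ 2 (mod 3).
  Combine with x ≡ 1 (mod 4): since gcd(3, 4) = 1, we get a unique residue mod 12.
    Write x = 2 + 3·t and substitute into x ≡ 1 (mod 4): 3·t ≡ 1 − 2 = -1 (mod 4).
    Reduce coefficients mod 4: 3·t ≡ 3 (mod 4).
    The inverse of 3 mod 4 is 3 (since 3·3 = 9 = 2·4 + 1), so t ≡ 3·3 = 9 ≡ 1 (mod 4).
    Then x = 2 + 3·1 = 5, valid modulo lcm(3, 4) = 12: x ≡ 5 (mod 12).
  Combine with x ≡ 0 (mod 7): since gcd(12, 7) = 1, we get a unique residue mod 84.
    Write x = 5 + 12·t and substitute into x ≡ 0 (mod 7): 12·t ≡ 0 − 5 = -5 (mod 7).
    Reduce coefficients mod 7: 5·t ≡ 2 (mod 7).
    The inverse of 5 mod 7 is 3 (since 5·3 = 15 = 2·7 + 1), so t ≡ 3·2 = 6 ≡ 6 (mod 7).
    Then x = 5 + 12·6 = 77, valid modulo lcm(12, 7) = 84: x ≡ 77 (mod 84).
Verify: 77 mod 3 = 2 ✓, 77 mod 4 = 1 ✓, 77 mod 7 = 0 ✓.

x ≡ 77 (mod 84).


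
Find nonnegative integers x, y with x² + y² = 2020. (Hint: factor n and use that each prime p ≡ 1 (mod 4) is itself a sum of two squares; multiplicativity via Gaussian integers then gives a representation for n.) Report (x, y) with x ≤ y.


Step 1: Factor n = 2020 = 2^2 · 5 · 101.
Step 2: Check the mod-4 condition on each prime factor: 2 = 2 (special); 5 ≡ 1 (mod 4), exponent 1; 101 ≡ 1 (mod 4), exponent 1.
All primes ≡ 3 (mod 4) appear to even exponent (or don't appear), so by the two-squares theorem n IS expressible as a sum of two squares.
Step 3: Build a representation. Group n = k² · m with k = 2 and m = 5 · 101 = 505 (a product of primes ≡ 1 (mod 4)); a representation of m scales to one of n via (k·x)² + (k·y)² = k²(x² + y²). Each prime p ≡ 1 (mod 4) is itself a sum of two squares; find a² by testing p − a² for a perfect square:
  5: 5 − 1² = 4 = 2² ⇒ 5 = 1² + 2².
  101: 101 − 1² = 100 = 10² ⇒ 101 = 1² + 10².
  Combine using the Brahmagupta–Fibonacci identity (a² + b²)(c² + d²) = (ac − bd)² + (ad + bc)² = (ac + bd)² + (ad − bc)²:
  5 · 101 = 505: from (1² + 2²)(1² + 10²), take (1·1 − 2·10, 1·10 + 2·1) = (1 − 20, 10 + 2) = (-19, 12); dropping signs (only squares matter) gives (19, 12); check 19² + 12² = 361 + 144 = 505 ✓.
  Scale by k = 2: (2·19, 2·12) = (38, 24).
Step 4: Order so x ≤ y and verify: 24² + 38² = 576 + 1444 = 2020 = n. ✓

n = 2020 = 24² + 38² (one valid representation with x ≤ y).


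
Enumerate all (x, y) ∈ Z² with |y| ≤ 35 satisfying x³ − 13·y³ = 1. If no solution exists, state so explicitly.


The equation is x³ - 13y³ = 1. For fixed y, x³ = 13·y³ + 1, so a solution requires the RHS to be a perfect cube.
Strategy: iterate y from -35 to 35, compute RHS = 13·y³ + 1, and check whether it is a (positive or negative) perfect cube.
Check small values of y:
  y = 0: RHS = 1 = (1)³ ⇒ x = 1 works.
  y = 1: RHS = 14 is not a perfect cube.
  y = -1: RHS = -12 is not a perfect cube.
  y = 2: RHS = 105 is not a perfect cube.
  y = -2: RHS = -103 is not a perfect cube.
  y = 3: RHS = 352 is not a perfect cube.
  y = -3: RHS = -350 is not a perfect cube.
Continuing the search up to |y| = 35 finds no further solutions beyond those listed.
Collected solutions: (1, 0).

Solutions (with |y| ≤ 35): (1, 0).


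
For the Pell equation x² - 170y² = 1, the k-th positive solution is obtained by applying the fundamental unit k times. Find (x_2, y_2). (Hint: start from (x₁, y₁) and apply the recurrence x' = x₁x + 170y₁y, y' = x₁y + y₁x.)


Step 1: Find the fundamental solution (x₁, y₁) of x² - 170y² = 1.
  Expand √170 as a continued fraction. a₀ = ⌊√170⌋ = 13; iterate m_{k+1} = d_k·a_k − m_k, d_{k+1} = (170 − m_{k+1}²)/d_k, a_{k+1} = ⌊(a₀ + m_{k+1})/d_{k+1}⌋ (starting m₀ = 0, d₀ = 1), with convergents p_k = a_k·p_{k-1} + p_{k-2}, q_k = a_k·q_{k-1} + q_{k-2} (p₋₁ = 1, q₋₁ = 0):
  k = 0: a₀ = 13; p₀/q₀ = 13/1; p₀² − 170·q₀² = 169 − 170 = -1.
  k = 1: m = 13, d = 1, a = ⌊(13 + 13)/1⌋ = 26; p/q = (26·13 + 1)/(26·1 + 0) = 339/26; p² − 170·q² = 114921 − 114920 = 1.
  The first convergent with p² − 170·q² = 1 gives the fundamental solution (x₁, y₁) = (339, 26).
Step 2: Apply the recurrence (x_{n+1}, y_{n+1}) = (x₁x_n + 170y₁y_n, x₁y_n + y₁x_n) repeatedly.
  From (x_1, y_1) = (339, 26): x_2 = 339·339 + 170·26·26 = 229841; y_2 = 339·26 + 26·339 = 17628.
Step 3: Verify x_2² - 170·y_2² = 52826885281 - 52826885280 = 1 (should be 1). ✓

(x_1, y_1) = (339, 26); (x_2, y_2) = (229841, 17628).


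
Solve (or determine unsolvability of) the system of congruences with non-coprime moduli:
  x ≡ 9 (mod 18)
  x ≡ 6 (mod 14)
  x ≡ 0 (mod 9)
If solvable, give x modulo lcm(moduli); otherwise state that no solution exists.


Moduli 18, 14, 9 are not pairwise coprime, so CRT works modulo lcm(m_i) when all pairwise compatibility conditions hold.
Pairwise compatibility: gcd(m_i, m_j) must divide a_i - a_j for every pair.
Merge one congruence at a time:
  Start: x ≡ 9 (mod 18).
  Combine with x ≡ 6 (mod 14): gcd(18, 14) = 2, and 6 - 9 = -3 is NOT divisible by 2.
    ⇒ system is inconsistent (no integer solution).

No solution (the system is inconsistent).


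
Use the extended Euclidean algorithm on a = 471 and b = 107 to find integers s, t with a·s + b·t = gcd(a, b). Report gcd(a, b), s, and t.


Euclidean algorithm on (471, 107) — divide until remainder is 0:
  471 = 4 · 107 + 43
  107 = 2 · 43 + 21
  43 = 2 · 21 + 1
  21 = 21 · 1 + 0
gcd(471, 107) = 1.
Track Bezout coefficients alongside the remainders: start with r₀ = 471 = a·1 + b·0 (s = 1, t = 0) and r₁ = 107 = a·0 + b·1 (s = 0, t = 1); each new remainder r_{k+1} = r_{k-1} − q_k·r_k inherits s_{k+1} = s_{k-1} − q_k·s_k, t_{k+1} = t_{k-1} − q_k·t_k, so r_k = a·s_k + b·t_k at every step:
  q = 4: r = 43, s = 1 − 4·0 = 1, t = 0 − 4·1 = -4  (check: 471·1 + 107·(-4) = 43)
  q = 2: r = 21, s = 0 − 2·1 = -2, t = 1 − 2·(-4) = 9  (check: 471·(-2) + 107·9 = 21)
  q = 2: r = 1, s = 1 − 2·(-2) = 5, t = -4 − 2·9 = -22  (check: 471·5 + 107·(-22) = 1)
The row with r = 1 (the gcd) gives the Bezout coefficients s = 5, t = -22.
Result: 471 · (5) + 107 · (-22) = 1.

gcd(471, 107) = 1; s = 5, t = -22 (check: 471·5 + 107·(-22) = 1).


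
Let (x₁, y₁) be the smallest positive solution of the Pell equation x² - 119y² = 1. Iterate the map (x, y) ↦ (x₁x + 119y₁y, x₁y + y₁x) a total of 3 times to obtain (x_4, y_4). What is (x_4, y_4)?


Step 1: Find the fundamental solution (x₁, y₁) of x² - 119y² = 1.
  Expand √119 as a continued fraction. a₀ = ⌊√119⌋ = 10; iterate m_{k+1} = d_k·a_k − m_k, d_{k+1} = (119 − m_{k+1}²)/d_k, a_{k+1} = ⌊(a₀ + m_{k+1})/d_{k+1}⌋ (starting m₀ = 0, d₀ = 1), with convergents p_k = a_k·p_{k-1} + p_{k-2}, q_k = a_k·q_{k-1} + q_{k-2} (p₋₁ = 1, q₋₁ = 0):
  k = 0: a₀ = 10; p₀/q₀ = 10/1; p₀² − 119·q₀² = 100 − 119 = -19.
  k = 1: m = 10, d = 19, a = ⌊(10 + 10)/19⌋ = 1; p/q = (1·10 + 1)/(1·1 + 0) = 11/1; p² − 119·q² = 121 − 119 = 2.
  k = 2: m = 9, d = 2, a = ⌊(10 + 9)/2⌋ = 9; p/q = (9·11 + 10)/(9·1 + 1) = 109/10; p² − 119·q² = 11881 − 11900 = -19.
  k = 3: m = 9, d = 19, a = ⌊(10 + 9)/19⌋ = 1; p/q = (1·109 + 11)/(1·10 + 1) = 120/11; p² − 119·q² = 14400 − 14399 = 1.
  The first convergent with p² − 119·q² = 1 gives the fundamental solution (x₁, y₁) = (120, 11).
Step 2: Apply the recurrence (x_{n+1}, y_{n+1}) = (x₁x_n + 119y₁y_n, x₁y_n + y₁x_n) repeatedly.
  From (x_1, y_1) = (120, 11): x_2 = 120·120 + 119·11·11 = 28799; y_2 = 120·11 + 11·120 = 2640.
  From (x_2, y_2) = (28799, 2640): x_3 = 120·28799 + 119·11·2640 = 6911640; y_3 = 120·2640 + 11·28799 = 633589.
  From (x_3, y_3) = (6911640, 633589): x_4 = 120·6911640 + 119·11·633589 = 1658764801; y_4 = 120·633589 + 11·6911640 = 152058720.
Step 3: Verify x_4² - 119·y_4² = 2751500665036569601 - 2751500665036569600 = 1 (should be 1). ✓

(x_1, y_1) = (120, 11); (x_4, y_4) = (1658764801, 152058720).


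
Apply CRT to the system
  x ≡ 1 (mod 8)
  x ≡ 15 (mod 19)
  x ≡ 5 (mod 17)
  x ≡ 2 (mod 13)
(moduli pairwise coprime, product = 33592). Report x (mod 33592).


Product of moduli M = 8 · 19 · 17 · 13 = 33592.
Merge one congruence at a time:
  Start: x ≡ 1 (mod 8).
  Combine with x ≡ 15 (mod 19); new modulus lcm = 152.
    Write x = 1 + 8·t and substitute into x ≡ 15 (mod 19): 8·t ≡ 15 − 1 = 14 (mod 19).
    The inverse of 8 mod 19 is 12 (since 8·12 = 96 = 5·19 + 1), so t ≡ 12·14 = 168 ≡ 16 (mod 19).
    Then x = 1 + 8·16 = 129, valid modulo lcm(8, 19) = 152: x ≡ 129 (mod 152).
  Combine with x ≡ 5 (mod 17); new modulus lcm = 2584.
    Write x = 129 + 152·t and substitute into x ≡ 5 (mod 17): 152·t ≡ 5 − 129 = -124 (mod 17).
    Reduce coefficients mod 17: 16·t ≡ 12 (mod 17).
    The inverse of 16 mod 17 is 16 (since 16·16 = 256 = 15·17 + 1), so t ≡ 16·12 = 192 ≡ 5 (mod 17).
    Then x = 129 + 152·5 = 889, valid modulo lcm(152, 17) = 2584: x ≡ 889 (mod 2584).
  Combine with x ≡ 2 (mod 13); new modulus lcm = 33592.
    Write x = 889 + 2584·t and substitute into x ≡ 2 (mod 13): 2584·t ≡ 2 − 889 = -887 (mod 13).
    Reduce coefficients mod 13: 10·t ≡ 10 (mod 13).
    The inverse of 10 mod 13 is 4 (since 10·4 = 40 = 3·13 + 1), so t ≡ 4·10 = 40 ≡ 1 (mod 13).
    Then x = 889 + 2584·1 = 3473, valid modulo lcm(2584, 13) = 33592: x ≡ 3473 (mod 33592).
Verify against each original: 3473 mod 8 = 1, 3473 mod 19 = 15, 3473 mod 17 = 5, 3473 mod 13 = 2.

x ≡ 3473 (mod 33592).


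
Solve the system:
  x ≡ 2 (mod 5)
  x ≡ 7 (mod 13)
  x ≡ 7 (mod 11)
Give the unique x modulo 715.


Moduli 5, 13, 11 are pairwise coprime; by CRT there is a unique solution modulo M = 5 · 13 · 11 = 715.
Solve pairwise, accumulating the modulus:
  Start with x ≡ 2 (mod 5).
  Combine with x ≡ 7 (mod 13): since gcd(5, 13) = 1, we get a unique residue mod 65.
    Write x = 2 + 5·t and substitute into x ≡ 7 (mod 13): 5·t ≡ 7 − 2 = 5 (mod 13).
    The inverse of 5 mod 13 is 8 (since 5·8 = 40 = 3·13 + 1), so t ≡ 8·5 = 40 ≡ 1 (mod 13).
    Then x = 2 + 5·1 = 7, valid modulo lcm(5, 13) = 65: x ≡ 7 (mod 65).
  Combine with x ≡ 7 (mod 11): since gcd(65, 11) = 1, we get a unique residue mod 715.
    Write x = 7 + 65·t and substitute into x ≡ 7 (mod 11): 65·t ≡ 7 − 7 = 0 (mod 11).
    Reduce coefficients mod 11: 10·t ≡ 0 (mod 11).
    The inverse of 10 mod 11 is 10 (since 10·10 = 100 = 9·11 + 1), so t ≡ 10·0 = 0 ≡ 0 (mod 11).
    Then x = 7 + 65·0 = 7, valid modulo lcm(65, 11) = 715: x ≡ 7 (mod 715).
Verify: 7 mod 5 = 2 ✓, 7 mod 13 = 7 ✓, 7 mod 11 = 7 ✓.

x ≡ 7 (mod 715).


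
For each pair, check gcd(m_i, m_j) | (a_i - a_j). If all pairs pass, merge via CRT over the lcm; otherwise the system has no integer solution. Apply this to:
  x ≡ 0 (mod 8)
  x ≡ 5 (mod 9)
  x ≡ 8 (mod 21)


Moduli 8, 9, 21 are not pairwise coprime, so CRT works modulo lcm(m_i) when all pairwise compatibility conditions hold.
Pairwise compatibility: gcd(m_i, m_j) must divide a_i - a_j for every pair.
Merge one congruence at a time:
  Start: x ≡ 0 (mod 8).
  Combine with x ≡ 5 (mod 9): gcd(8, 9) = 1; 5 - 0 = 5, which IS divisible by 1, so compatible.
    Write x = 0 + 8·t and substitute into x ≡ 5 (mod 9): 8·t ≡ 5 − 0 = 5 (mod 9).
    The inverse of 8 mod 9 is 8 (since 8·8 = 64 = 7·9 + 1), so t ≡ 8·5 = 40 ≡ 4 (mod 9).
    Then x = 0 + 8·4 = 32, valid modulo lcm(8, 9) = 72: x ≡ 32 (mod 72).
  Combine with x ≡ 8 (mod 21): gcd(72, 21) = 3; 8 - 32 = -24, which IS divisible by 3, so compatible.
    Write x = 32 + 72·t and substitute into x ≡ 8 (mod 21): 72·t ≡ 8 − 32 = -24 (mod 21).
    Divide the congruence (and modulus) by g = 3: 24·t ≡ -8 (mod 7).
    Reduce coefficients mod 7: 3·t ≡ 6 (mod 7).
    The inverse of 3 mod 7 is 5 (since 3·5 = 15 = 2·7 + 1), so t ≡ 5·6 = 30 ≡ 2 (mod 7).
    Then x = 32 + 72·2 = 176, valid modulo lcm(72, 21) = 504: x ≡ 176 (mod 504).
Verify: 176 mod 8 = 0, 176 mod 9 = 5, 176 mod 21 = 8.

x ≡ 176 (mod 504).


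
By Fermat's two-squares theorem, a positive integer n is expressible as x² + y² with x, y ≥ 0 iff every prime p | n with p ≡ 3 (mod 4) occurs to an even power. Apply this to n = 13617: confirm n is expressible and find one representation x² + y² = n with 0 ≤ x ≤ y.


Step 1: Factor n = 13617 = 3^2 · 17 · 89.
Step 2: Check the mod-4 condition on each prime factor: 3 ≡ 3 (mod 4), exponent 2 (must be even); 17 ≡ 1 (mod 4), exponent 1; 89 ≡ 1 (mod 4), exponent 1.
All primes ≡ 3 (mod 4) appear to even exponent (or don't appear), so by the two-squares theorem n IS expressible as a sum of two squares.
Step 3: Build a representation. Group n = k² · m with k = 3 and m = 17 · 89 = 1513 (a product of primes ≡ 1 (mod 4)); a representation of m scales to one of n via (k·x)² + (k·y)² = k²(x² + y²). Each prime p ≡ 1 (mod 4) is itself a sum of two squares; find a² by testing p − a² for a perfect square:
  17: 17 − 1² = 16 = 4² ⇒ 17 = 1² + 4².
  89: 89 − 1² = 88, 89 − 2² = 85, 89 − 3² = 80, 89 − 4² = 73, 89 − 5² = 64 = 8² ⇒ 89 = 5² + 8².
  Combine using the Brahmagupta–Fibonacci identity (a² + b²)(c² + d²) = (ac − bd)² + (ad + bc)² = (ac + bd)² + (ad − bc)²:
  17 · 89 = 1513: from (1² + 4²)(5² + 8²), take (1·5 − 4·8, 1·8 + 4·5) = (5 − 32, 8 + 20) = (-27, 28); dropping signs (only squares matter) gives (27, 28); check 27² + 28² = 729 + 784 = 1513 ✓.
  Scale by k = 3: (3·27, 3·28) = (81, 84).
Step 4: Order so x ≤ y and verify: 81² + 84² = 6561 + 7056 = 13617 = n. ✓

n = 13617 = 81² + 84² (one valid representation with x ≤ y).


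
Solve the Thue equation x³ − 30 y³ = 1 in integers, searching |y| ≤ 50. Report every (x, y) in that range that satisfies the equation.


The equation is x³ - 30y³ = 1. For fixed y, x³ = 30·y³ + 1, so a solution requires the RHS to be a perfect cube.
Strategy: iterate y from -50 to 50, compute RHS = 30·y³ + 1, and check whether it is a (positive or negative) perfect cube.
Check small values of y:
  y = 0: RHS = 1 = (1)³ ⇒ x = 1 works.
  y = 1: RHS = 31 is not a perfect cube.
  y = -1: RHS = -29 is not a perfect cube.
  y = 2: RHS = 241 is not a perfect cube.
  y = -2: RHS = -239 is not a perfect cube.
  y = 3: RHS = 811 is not a perfect cube.
  y = -3: RHS = -809 is not a perfect cube.
Continuing the search up to |y| = 50 finds no further solutions beyond those listed.
Collected solutions: (1, 0).

Solutions (with |y| ≤ 50): (1, 0).


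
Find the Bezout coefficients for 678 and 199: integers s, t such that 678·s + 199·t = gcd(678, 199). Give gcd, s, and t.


Euclidean algorithm on (678, 199) — divide until remainder is 0:
  678 = 3 · 199 + 81
  199 = 2 · 81 + 37
  81 = 2 · 37 + 7
  37 = 5 · 7 + 2
  7 = 3 · 2 + 1
  2 = 2 · 1 + 0
gcd(678, 199) = 1.
Track Bezout coefficients alongside the remainders: start with r₀ = 678 = a·1 + b·0 (s = 1, t = 0) and r₁ = 199 = a·0 + b·1 (s = 0, t = 1); each new remainder r_{k+1} = r_{k-1} − q_k·r_k inherits s_{k+1} = s_{k-1} − q_k·s_k, t_{k+1} = t_{k-1} − q_k·t_k, so r_k = a·s_k + b·t_k at every step:
  q = 3: r = 81, s = 1 − 3·0 = 1, t = 0 − 3·1 = -3  (check: 678·1 + 199·(-3) = 81)
  q = 2: r = 37, s = 0 − 2·1 = -2, t = 1 − 2·(-3) = 7  (check: 678·(-2) + 199·7 = 37)
  q = 2: r = 7, s = 1 − 2·(-2) = 5, t = -3 − 2·7 = -17  (check: 678·5 + 199·(-17) = 7)
  q = 5: r = 2, s = -2 − 5·5 = -27, t = 7 − 5·(-17) = 92  (check: 678·(-27) + 199·92 = 2)
  q = 3: r = 1, s = 5 − 3·(-27) = 86, t = -17 − 3·92 = -293  (check: 678·86 + 199·(-293) = 1)
The row with r = 1 (the gcd) gives the Bezout coefficients s = 86, t = -293.
Result: 678 · (86) + 199 · (-293) = 1.

gcd(678, 199) = 1; s = 86, t = -293 (check: 678·86 + 199·(-293) = 1).
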